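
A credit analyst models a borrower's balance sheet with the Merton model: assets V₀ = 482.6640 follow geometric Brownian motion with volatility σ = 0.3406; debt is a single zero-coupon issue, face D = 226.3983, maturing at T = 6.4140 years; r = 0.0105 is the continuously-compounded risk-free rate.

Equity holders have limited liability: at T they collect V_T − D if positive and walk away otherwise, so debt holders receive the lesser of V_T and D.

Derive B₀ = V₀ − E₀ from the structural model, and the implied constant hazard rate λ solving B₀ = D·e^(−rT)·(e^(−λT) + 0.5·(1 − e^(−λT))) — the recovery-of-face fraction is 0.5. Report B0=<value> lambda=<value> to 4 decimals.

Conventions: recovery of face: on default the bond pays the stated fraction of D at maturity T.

Equity is a call on the firm's assets struck at D = 226.3983:
d₁ = [ln(V₀/D) + (r + σ²/2)T] / (σ√T)
   = [ln(482.6640/226.3983) + (0.0105 + 0.5·0.3406²)·6.4140] / (0.3406·√6.4140)
   = [0.757025 + 0.439386] / 0.862599 = 1.386983
d₂ = d₁ − σ√T = 1.386983 − 0.862599 = 0.524384
N(d₁) = 0.917277,  N(d₂) = 0.699994,  e^(−rT) = 0.934871
E₀ = V₀·N(d₁) − D·e^(−rT)·N(d₂)
   = 482.6640·0.917277 − 226.3983·0.934871·0.699994 = 294.580394
B₀ = V₀ − E₀ = 482.6640 − 294.580394 = 188.083606
e^(−λT) = (B₀·e^(rT)/D − 0.5)/(1 − 0.5) = (188.0836·1.069667/226.3983 − 0.5)/0.5 = 0.77728139
λ = −ln(0.77728139)/6.4140 = 0.039282

B0=188.0836 lambda=0.0393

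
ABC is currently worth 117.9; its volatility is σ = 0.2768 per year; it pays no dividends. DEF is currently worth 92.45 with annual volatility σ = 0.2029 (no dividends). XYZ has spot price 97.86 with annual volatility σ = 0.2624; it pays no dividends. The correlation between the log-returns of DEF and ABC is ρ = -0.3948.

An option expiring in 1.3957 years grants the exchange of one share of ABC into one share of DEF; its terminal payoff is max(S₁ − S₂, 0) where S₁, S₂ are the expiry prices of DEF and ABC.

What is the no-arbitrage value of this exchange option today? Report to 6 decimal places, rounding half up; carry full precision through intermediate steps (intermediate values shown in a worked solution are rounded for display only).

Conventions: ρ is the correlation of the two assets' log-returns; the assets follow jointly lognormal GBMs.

σ_eff = √(σ₁² + σ₂² − 2ρσ₁σ₂) = √(0.2029² + 0.2768² − 2·-0.3948·0.2029·0.2768) = 0.402657
d₁ = (ln(S₁/S₂) + (q₂ − q₁ + σ_eff²/2)T) / (σ_eff√T) = (ln(92.45/117.9) + (0.0 − 0.0 + 0.081066)·1.3957) / 0.475698 = -0.273334
d₂ = d₁ − σ_eff√T = -0.273334 − 0.475698 = -0.749032
N(d₁) = 0.392298,  N(d₂) = 0.226919
V = S₁·e^{−q₁T}·N(d₁) − S₂·e^{−q₂T}·N(d₂) = 36.267968 − 26.753738 = 9.514230
Key observation: pricing in ABC-units makes this a unit-strike call on the ratio S₁/S₂ — the risk-free rate cancels and cannot affect the value.

exchange price = 9.514230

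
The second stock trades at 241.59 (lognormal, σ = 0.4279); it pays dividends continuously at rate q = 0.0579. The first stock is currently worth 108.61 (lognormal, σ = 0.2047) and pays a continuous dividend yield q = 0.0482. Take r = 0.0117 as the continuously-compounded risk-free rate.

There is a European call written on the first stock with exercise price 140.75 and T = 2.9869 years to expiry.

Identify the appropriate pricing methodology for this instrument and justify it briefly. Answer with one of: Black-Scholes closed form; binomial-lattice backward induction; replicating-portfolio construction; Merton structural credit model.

Key observation: the instrument is a plain European call (strike 140.75) on a lognormal asset; the exact continuous-time formula applies directly.

framework: Black-Scholes closed form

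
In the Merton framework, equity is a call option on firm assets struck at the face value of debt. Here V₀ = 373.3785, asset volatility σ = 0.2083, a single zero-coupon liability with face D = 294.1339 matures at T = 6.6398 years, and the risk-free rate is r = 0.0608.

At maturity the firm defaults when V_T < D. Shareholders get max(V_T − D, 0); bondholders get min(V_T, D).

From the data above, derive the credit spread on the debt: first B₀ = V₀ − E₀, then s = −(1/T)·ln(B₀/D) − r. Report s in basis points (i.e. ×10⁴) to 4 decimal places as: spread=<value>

spread=62.7483

Apply the equity-as-call identities (strike 294.1339, horizon 6.6398 years):
d₁ = [ln(V₀/D) + (r + σ²/2)T] / (σ√T)
   = [ln(373.3785/294.1339) + (0.0608 + 0.5·0.2083²)·6.6398] / (0.2083·√6.6398)
   = [0.238558 + 0.547747] / 0.536743 = 1.464953
d₂ = d₁ − σ√T = 1.464953 − 0.536743 = 0.928210
N(d₁) = 0.928533,  N(d₂) = 0.823351,  e^(−rT) = 0.667845
E₀ = V₀·N(d₁) − D·e^(−rT)·N(d₂)
   = 373.3785·0.928533 − 294.1339·0.667845·0.823351 = 184.958846
B₀ = V₀ − E₀ = 373.3785 − 184.958846 = 188.419654
spread = −(1/T)·ln(B₀/D) − r = −(1/6.6398)·ln(188.419654/294.1339) − 0.0608 = 0.00627483
in basis points: 0.00627483 × 10⁴ = 62.7483 bp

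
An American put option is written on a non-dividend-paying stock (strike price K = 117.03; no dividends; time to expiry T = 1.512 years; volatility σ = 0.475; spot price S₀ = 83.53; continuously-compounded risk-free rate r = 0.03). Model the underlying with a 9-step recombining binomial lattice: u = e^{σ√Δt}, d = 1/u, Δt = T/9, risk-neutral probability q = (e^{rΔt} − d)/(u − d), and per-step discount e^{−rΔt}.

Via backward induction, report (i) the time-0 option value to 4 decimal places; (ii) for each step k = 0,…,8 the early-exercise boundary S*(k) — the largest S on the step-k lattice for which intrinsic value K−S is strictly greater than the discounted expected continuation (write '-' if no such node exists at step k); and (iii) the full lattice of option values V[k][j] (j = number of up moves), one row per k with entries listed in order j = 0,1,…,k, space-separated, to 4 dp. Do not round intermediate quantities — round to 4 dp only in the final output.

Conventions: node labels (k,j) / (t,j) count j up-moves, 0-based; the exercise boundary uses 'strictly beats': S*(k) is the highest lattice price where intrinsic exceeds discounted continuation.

params: Δt=0.16800 u=1.21494 d=0.82309 q=0.46437 e^(-rΔt)=0.99497
t_9 payoffs: 102.5470 95.6520 85.4746 70.4519 48.2775 15.5463 0.0000 0.0000 0.0000 0.0000
t_8: node(8,0) S=17.5960 payoff=99.4340 vs cont=98.8457 → 99.4340 [stop]  node(8,1) S=25.9729 payoff=91.0571 vs cont=90.4688 → 91.0571 [stop]  node(8,2) S=38.3378 payoff=78.6922 vs cont=78.1038 → 78.6922 [stop]  node(8,3) S=56.5894 payoff=60.4406 vs cont=59.8523 → 60.4406 [stop]  node(8,4) S=83.5300 payoff=33.5000 vs cont=32.9117 → 33.5000 [stop]  node(8,5) S=123.2962 payoff=0.0000 vs cont=8.2851 → 8.2851 [wait]  node(8,6) S=181.9941 payoff=0.0000 vs cont=0.0000 → 0.0000 [wait]  node(8,7) S=268.6363 payoff=0.0000 vs cont=0.0000 → 0.0000 [wait]  node(8,8) S=396.5263 payoff=0.0000 vs cont=0.0000 → 0.0000 [wait]  ⇒ S*(8)=83.5300
t_7: node(7,0) S=21.3780 payoff=95.6520 vs cont=95.0637 → 95.6520 [stop]  node(7,1) S=31.5554 payoff=85.4746 vs cont=84.8862 → 85.4746 [stop]  node(7,2) S=46.5781 payoff=70.4519 vs cont=69.8636 → 70.4519 [stop]  node(7,3) S=68.7525 payoff=48.2775 vs cont=47.6891 → 48.2775 [stop]  node(7,4) S=101.4837 payoff=15.5463 vs cont=21.6813 → 21.6813 [wait]  node(7,5) S=149.7971 payoff=0.0000 vs cont=4.4154 → 4.4154 [wait]  node(7,6) S=221.1113 payoff=0.0000 vs cont=0.0000 → 0.0000 [wait]  node(7,7) S=326.3761 payoff=0.0000 vs cont=0.0000 → 0.0000 [wait]  ⇒ S*(7)=68.7525
t_6: node(6,0) S=25.9729 payoff=91.0571 vs cont=90.4688 → 91.0571 [stop]  node(6,1) S=38.3378 payoff=78.6922 vs cont=78.1038 → 78.6922 [stop]  node(6,2) S=56.5894 payoff=60.4406 vs cont=59.8523 → 60.4406 [stop]  node(6,3) S=83.5300 payoff=33.5000 vs cont=35.7463 → 35.7463 [wait]  node(6,4) S=123.2962 payoff=0.0000 vs cont=13.5948 → 13.5948 [wait]  node(6,5) S=181.9941 payoff=0.0000 vs cont=2.3531 → 2.3531 [wait]  node(6,6) S=268.6363 payoff=0.0000 vs cont=0.0000 → 0.0000 [wait]  ⇒ S*(6)=56.5894
t_5: node(5,0) S=31.5554 payoff=85.4746 vs cont=84.8862 → 85.4746 [stop]  node(5,1) S=46.5781 payoff=70.4519 vs cont=69.8636 → 70.4519 [stop]  node(5,2) S=68.7525 payoff=48.2775 vs cont=48.7270 → 48.7270 [wait]  node(5,3) S=101.4837 payoff=15.5463 vs cont=25.3317 → 25.3317 [wait]  node(5,4) S=149.7971 payoff=0.0000 vs cont=8.3323 → 8.3323 [wait]  node(5,5) S=221.1113 payoff=0.0000 vs cont=1.2541 → 1.2541 [wait]  ⇒ S*(5)=46.5781
t_4: node(4,0) S=38.3378 payoff=78.6922 vs cont=78.1038 → 78.6922 [stop]  node(4,1) S=56.5894 payoff=60.4406 vs cont=60.0599 → 60.4406 [stop]  node(4,2) S=83.5300 payoff=33.5000 vs cont=37.6724 → 37.6724 [wait]  node(4,3) S=123.2962 payoff=0.0000 vs cont=17.3499 → 17.3499 [wait]  node(4,4) S=181.9941 payoff=0.0000 vs cont=5.0200 → 5.0200 [wait]  ⇒ S*(4)=56.5894
t_3: node(3,0) S=46.5781 payoff=70.4519 vs cont=69.8636 → 70.4519 [stop]  node(3,1) S=68.7525 payoff=48.2775 vs cont=49.6169 → 49.6169 [wait]  node(3,2) S=101.4837 payoff=15.5463 vs cont=28.0932 → 28.0932 [wait]  node(3,3) S=149.7971 payoff=0.0000 vs cont=11.5658 → 11.5658 [wait]  ⇒ S*(3)=46.5781
t_2: node(2,0) S=56.5894 payoff=60.4406 vs cont=60.4711 → 60.4711 [wait]  node(2,1) S=83.5300 payoff=33.5000 vs cont=39.4227 → 39.4227 [wait]  node(2,2) S=123.2962 payoff=0.0000 vs cont=20.3157 → 20.3157 [wait]  ⇒ S*(2)=-
t_1: node(1,0) S=68.7525 payoff=48.2775 vs cont=50.4419 → 50.4419 [wait]  node(1,1) S=101.4837 payoff=15.5463 vs cont=30.3963 → 30.3963 [wait]  ⇒ S*(1)=-
t_0: node(0,0) S=83.5300 payoff=33.5000 vs cont=40.9264 → 40.9264 [wait]  ⇒ S*(0)=-

price = 40.9264
boundary = - - - 46.5781 56.5894 46.5781 56.5894 68.7525 83.5300
tree:
40.9264
50.4419 30.3963
60.4711 39.4227 20.3157
70.4519 49.6169 28.0932 11.5658
78.6922 60.4406 37.6724 17.3499 5.0200
85.4746 70.4519 48.7270 25.3317 8.3323 1.2541
91.0571 78.6922 60.4406 35.7463 13.5948 2.3531 0.0000
95.6520 85.4746 70.4519 48.2775 21.6813 4.4154 0.0000 0.0000
99.4340 91.0571 78.6922 60.4406 33.5000 8.2851 0.0000 0.0000 0.0000
102.5470 95.6520 85.4746 70.4519 48.2775 15.5463 0.0000 0.0000 0.0000 0.0000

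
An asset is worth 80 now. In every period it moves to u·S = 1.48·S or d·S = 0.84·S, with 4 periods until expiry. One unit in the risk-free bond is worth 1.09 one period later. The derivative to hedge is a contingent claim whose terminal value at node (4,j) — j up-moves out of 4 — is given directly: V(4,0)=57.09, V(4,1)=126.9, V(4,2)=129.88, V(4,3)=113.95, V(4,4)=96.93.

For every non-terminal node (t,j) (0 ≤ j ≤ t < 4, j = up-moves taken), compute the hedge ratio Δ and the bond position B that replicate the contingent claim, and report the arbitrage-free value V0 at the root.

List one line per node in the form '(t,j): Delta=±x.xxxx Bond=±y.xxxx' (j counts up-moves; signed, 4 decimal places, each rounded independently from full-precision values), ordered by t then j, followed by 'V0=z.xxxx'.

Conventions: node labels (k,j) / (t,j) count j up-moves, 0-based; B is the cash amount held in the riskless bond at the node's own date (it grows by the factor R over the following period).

(0,0): Delta=0.1755 Bond=67.9315
(1,0): Delta=0.4875 Bond=53.0767
(1,1): Delta=-0.1008 Bond=106.7565
(2,0): Delta=1.1099 Bond=22.7231
(2,1): Delta=-0.0635 Bond=112.6571
(2,2): Delta=-0.1338 Bond=122.1482
(3,0): Delta=2.3004 Bond=-31.6841
(3,1): Delta=0.0557 Bond=112.8337
(3,2): Delta=-0.1691 Bond=138.3377
(3,3): Delta=-0.1025 Bond=125.0356
V0=81.9702

Arbitrage-free pricing uses the up-move probability p* = (R−d)/(u−d) = 0.3906, discounting each step at R = 1.09.
Payoffs at expiry: V(4,0)=57.0900, V(4,1)=126.9000, V(4,2)=129.8800, V(4,3)=113.9500, V(4,4)=96.9300
Node (3,0) S=47.4163: V=(p*·126.9000+(1−p*)·57.0900)/1.09=77.3941; Δ=(126.9000−57.0900)/(70.1762−39.8297)=2.3004; B=V−Δ·S=-31.6841
Node (3,1) S=83.5430: V=(p*·129.8800+(1−p*)·126.9000)/1.09=117.4900; Δ=(129.8800−126.9000)/(123.6437−70.1762)=0.0557; B=V−Δ·S=112.8337
Node (3,2) S=147.1949: V=(p*·113.9500+(1−p*)·129.8800)/1.09=113.4471; Δ=(113.9500−129.8800)/(217.8484−123.6437)=-0.1691; B=V−Δ·S=138.3377
Node (3,3) S=259.3434: V=(p*·96.9300+(1−p*)·113.9500)/1.09=98.4418; Δ=(96.9300−113.9500)/(383.8282−217.8484)=-0.1025; B=V−Δ·S=125.0356
Node (2,0) S=56.4480: V=(p*·117.4900+(1−p*)·77.3941)/1.09=85.3730; Δ=(117.4900−77.3941)/(83.5430−47.4163)=1.1099; B=V−Δ·S=22.7231
Node (2,1) S=99.4560: V=(p*·113.4471+(1−p*)·117.4900)/1.09=106.3401; Δ=(113.4471−117.4900)/(147.1949−83.5430)=-0.0635; B=V−Δ·S=112.6571
Node (2,2) S=175.2320: V=(p*·98.4418+(1−p*)·113.4471)/1.09=98.7024; Δ=(98.4418−113.4471)/(259.3434−147.1949)=-0.1338; B=V−Δ·S=122.1482
Node (1,0) S=67.2000: V=(p*·106.3401+(1−p*)·85.3730)/1.09=85.8378; Δ=(106.3401−85.3730)/(99.4560−56.4480)=0.4875; B=V−Δ·S=53.0767
Node (1,1) S=118.4000: V=(p*·98.7024+(1−p*)·106.3401)/1.09=94.8226; Δ=(98.7024−106.3401)/(175.2320−99.4560)=-0.1008; B=V−Δ·S=106.7565
Node (0,0) S=80.0000: V=(p*·94.8226+(1−p*)·85.8378)/1.09=81.9702; Δ=(94.8226−85.8378)/(118.4000−67.2000)=0.1755; B=V−Δ·S=67.9315
Check: Δ(0,0)·S0 + B(0,0) = 81.9702 = V0.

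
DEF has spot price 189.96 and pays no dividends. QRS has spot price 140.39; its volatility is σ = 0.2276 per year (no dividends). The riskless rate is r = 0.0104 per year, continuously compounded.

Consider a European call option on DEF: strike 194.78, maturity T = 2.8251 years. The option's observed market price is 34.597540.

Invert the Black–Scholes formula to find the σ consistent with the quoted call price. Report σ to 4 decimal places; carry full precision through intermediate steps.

At σ = 0.2713 the Black–Scholes value reproduces the quote:
σ√T = 0.2713·√2.8251 = 0.456002
d₁ = (ln(S/K) + (r+σ²/2)T) / (σ√T) = (ln(189.96/194.78) + (0.0104+0.2713²/2)·2.8251) / 0.456002 = (-0.025057 + 0.133350) / 0.456002 = 0.237483
d₂ = d₁ − σ√T = 0.237483 − 0.456002 = -0.218519
e^{−rT} = 0.971046
N(d₁) = 0.593859,  N(d₂) = 0.413512
V = S·N(d₁) − K·e^{−rT}·N(d₂) = 112.809450 − 78.211910 = 34.597540 (matching the quote); vega is positive throughout, so no other σ reproduces this price

sigma = 0.2713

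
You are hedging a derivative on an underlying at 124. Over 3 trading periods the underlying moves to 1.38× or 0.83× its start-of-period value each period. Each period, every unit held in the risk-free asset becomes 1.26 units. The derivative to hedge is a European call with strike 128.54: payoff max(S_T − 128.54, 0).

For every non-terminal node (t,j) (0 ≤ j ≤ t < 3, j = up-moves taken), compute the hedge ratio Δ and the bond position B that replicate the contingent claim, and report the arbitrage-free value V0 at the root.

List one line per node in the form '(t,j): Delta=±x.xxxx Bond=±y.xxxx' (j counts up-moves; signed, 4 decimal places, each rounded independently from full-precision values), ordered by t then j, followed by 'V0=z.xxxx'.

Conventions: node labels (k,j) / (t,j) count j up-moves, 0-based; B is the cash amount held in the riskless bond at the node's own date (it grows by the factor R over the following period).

Since d<R<u, set p* = (R−d)/(u−d) = 0.7818; price each node as the discounted p*-expectation of its children.
Payoffs at expiry: V(3,0)=0.0000, V(3,1)=0.0000, V(3,2)=67.4608, V(3,3)=197.3409
  t=2,j=0: stock 85.4236 → up 117.8846 (V=0.0000), down 70.9016 (V=0.0000). Price 0.0000; hedge Δ=0.0000, bond B=0.0000.
  t=2,j=1: stock 142.0296 → up 196.0008 (V=67.4608), down 117.8846 (V=0.0000). Price 41.8588; hedge Δ=0.8636, bond B=-80.7973.
  t=2,j=2: stock 236.1456 → up 325.8809 (V=197.3409), down 196.0008 (V=67.4608). Price 134.1297; hedge Δ=1.0000, bond B=-102.0159.
  t=1,j=0: stock 102.9200 → up 142.0296 (V=41.8588), down 85.4236 (V=0.0000). Price 25.9730; hedge Δ=0.7395, bond B=-50.1339.
  t=1,j=1: stock 171.1200 → up 236.1456 (V=134.1297), down 142.0296 (V=41.8588). Price 90.4745; hedge Δ=0.9804, bond B=-77.2908.
  t=0,j=0: stock 124.0000 → up 171.1200 (V=90.4745), down 102.9200 (V=25.9730). Price 60.6361; hedge Δ=0.9458, bond B=-56.6394.
Sanity check at the root: Δ(0,0)·S0 + B(0,0) reproduces V0 = 60.6361.

(0,0): Delta=0.9458 Bond=-56.6394
(1,0): Delta=0.7395 Bond=-50.1339
(1,1): Delta=0.9804 Bond=-77.2908
(2,0): Delta=0.0000 Bond=0.0000
(2,1): Delta=0.8636 Bond=-80.7973
(2,2): Delta=1.0000 Bond=-102.0159
V0=60.6361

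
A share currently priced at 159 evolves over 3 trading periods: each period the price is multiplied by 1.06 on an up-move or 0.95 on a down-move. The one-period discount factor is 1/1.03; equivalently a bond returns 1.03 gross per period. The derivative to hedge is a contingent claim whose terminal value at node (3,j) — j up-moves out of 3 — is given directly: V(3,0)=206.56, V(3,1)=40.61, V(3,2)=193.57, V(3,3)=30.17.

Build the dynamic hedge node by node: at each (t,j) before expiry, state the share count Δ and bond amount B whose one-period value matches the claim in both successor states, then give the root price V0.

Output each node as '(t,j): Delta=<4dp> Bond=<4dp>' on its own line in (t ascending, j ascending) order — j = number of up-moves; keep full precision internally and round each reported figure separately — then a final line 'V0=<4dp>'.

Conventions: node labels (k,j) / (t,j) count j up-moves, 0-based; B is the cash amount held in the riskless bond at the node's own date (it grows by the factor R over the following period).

The replicating-portfolio and risk-neutral prices coincide; use p* = (1.03−0.95)/(1.06−0.95) = 0.7273 for the latter.
Payoffs at expiry: V(3,0)=206.5600, V(3,1)=40.6100, V(3,2)=193.5700, V(3,3)=30.1700
Node (2,0) S=143.4975: V=(p*·40.6100+(1−p*)·206.5600)/1.03=83.3680; Δ=(40.6100−206.5600)/(152.1073−136.3226)=-10.5133; B=V−Δ·S=1592.0044
Node (2,1) S=160.1130: V=(p*·193.5700+(1−p*)·40.6100)/1.03=147.4307; Δ=(193.5700−40.6100)/(169.7198−152.1073)=8.6848; B=V−Δ·S=-1243.1147
Node (2,2) S=178.6524: V=(p*·30.1700+(1−p*)·193.5700)/1.03=72.5569; Δ=(30.1700−193.5700)/(189.3715−169.7198)=-8.3148; B=V−Δ·S=1558.0115
Node (1,0) S=151.0500: V=(p*·147.4307+(1−p*)·83.3680)/1.03=126.1739; Δ=(147.4307−83.3680)/(160.1130−143.4975)=3.8556; B=V−Δ·S=-456.2140
Node (1,1) S=168.5400: V=(p*·72.5569+(1−p*)·147.4307)/1.03=90.2690; Δ=(72.5569−147.4307)/(178.6524−160.1130)=-4.0386; B=V−Δ·S=770.9398
Node (0,0) S=159.0000: V=(p*·90.2690+(1−p*)·126.1739)/1.03=97.1468; Δ=(90.2690−126.1739)/(168.5400−151.0500)=-2.0529; B=V−Δ·S=423.5548
Verification: the root portfolio costs Δ(0,0)·S0 + B(0,0) = 97.1468, matching V0.

(0,0): Delta=-2.0529 Bond=423.5548
(1,0): Delta=3.8556 Bond=-456.2140
(1,1): Delta=-4.0386 Bond=770.9398
(2,0): Delta=-10.5133 Bond=1592.0044
(2,1): Delta=8.6848 Bond=-1243.1147
(2,2): Delta=-8.3148 Bond=1558.0115
V0=97.1468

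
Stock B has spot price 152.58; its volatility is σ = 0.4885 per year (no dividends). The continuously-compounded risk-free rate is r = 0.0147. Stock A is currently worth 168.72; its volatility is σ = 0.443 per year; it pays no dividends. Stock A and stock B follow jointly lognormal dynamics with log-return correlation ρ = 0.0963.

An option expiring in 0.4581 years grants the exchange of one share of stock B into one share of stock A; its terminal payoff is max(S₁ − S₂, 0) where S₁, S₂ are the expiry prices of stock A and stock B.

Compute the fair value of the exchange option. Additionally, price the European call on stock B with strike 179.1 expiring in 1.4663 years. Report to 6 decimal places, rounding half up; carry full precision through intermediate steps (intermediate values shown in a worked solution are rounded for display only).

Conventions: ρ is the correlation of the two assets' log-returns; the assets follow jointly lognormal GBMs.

σ_eff = √(σ₁² + σ₂² − 2ρσ₁σ₂) = √(0.443² + 0.4885² − 2·0.0963·0.443·0.4885) = 0.627058
d₁ = (ln(S₁/S₂) + (q₂ − q₁ + σ_eff²/2)T) / (σ_eff√T) = (ln(168.72/152.58) + (0.0 − 0.0 + 0.196601)·0.4581) / 0.424412 = 0.449126
d₂ = d₁ − σ_eff√T = 0.449126 − 0.424412 = 0.024713
N(d₁) = 0.673329,  N(d₂) = 0.509858
V = S₁·e^{−q₁T}·N(d₁) − S₂·e^{−q₂T}·N(d₂) = 113.604143 − 77.794168 = 35.809976
[vanilla: stock B call K=179.1]
σ√T = 0.4885·√1.4663 = 0.591529
d₁ = (ln(S/K) + (r+σ²/2)T) / (σ√T) = (ln(152.58/179.1) + (0.0147+0.4885²/2)·1.4663) / 0.591529 = (-0.160255 + 0.196508) / 0.591529 = 0.061286
d₂ = d₁ − σ√T = 0.061286 − 0.591529 = -0.530243
e^{−rT} = 0.978676
N(d₁) = 0.524434,  N(d₂) = 0.297972
price = S·N(d₁) − K·e^{−rT}·N(d₂) = 80.018197 − 52.228765 = 27.789432

exchange price = 35.809976
price(stock B call K=179.1) = 27.789432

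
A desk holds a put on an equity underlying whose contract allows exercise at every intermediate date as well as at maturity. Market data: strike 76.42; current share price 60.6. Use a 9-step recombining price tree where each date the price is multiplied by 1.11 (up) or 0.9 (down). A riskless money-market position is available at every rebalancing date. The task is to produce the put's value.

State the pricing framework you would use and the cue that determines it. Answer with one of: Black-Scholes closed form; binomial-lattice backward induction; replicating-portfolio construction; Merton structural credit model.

framework: binomial-lattice backward induction

Key observation: with exercise allowed before expiry on a discrete up/down model (9 steps from spot 60.6), the strike-76.42 put's value must be rolled back through the tree testing early exercise at each node.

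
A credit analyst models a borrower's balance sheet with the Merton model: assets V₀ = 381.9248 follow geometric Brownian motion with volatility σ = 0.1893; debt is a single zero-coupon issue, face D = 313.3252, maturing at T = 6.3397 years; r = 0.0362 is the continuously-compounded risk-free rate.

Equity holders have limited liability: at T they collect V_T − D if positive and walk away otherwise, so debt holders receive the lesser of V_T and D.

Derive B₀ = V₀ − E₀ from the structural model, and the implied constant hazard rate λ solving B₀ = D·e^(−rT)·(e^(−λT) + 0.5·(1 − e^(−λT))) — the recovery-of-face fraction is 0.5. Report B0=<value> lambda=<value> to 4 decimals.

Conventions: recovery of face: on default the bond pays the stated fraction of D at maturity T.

B0=234.4794 lambda=0.0197

With assets at 381.9248 and a single debt payment of 313.3252 at 6.3397 years:
d₁ = [ln(V₀/D) + (r + σ²/2)T] / (σ√T)
   = [ln(381.9248/313.3252) + (0.0362 + 0.5·0.1893²)·6.3397] / (0.1893·√6.3397)
   = [0.197982 + 0.343087] / 0.476634 = 1.135188
d₂ = d₁ − σ√T = 1.135188 − 0.476634 = 0.658554
N(d₁) = 0.871852,  N(d₂) = 0.744909,  e^(−rT) = 0.794933
E₀ = V₀·N(d₁) − D·e^(−rT)·N(d₂)
   = 381.9248·0.871852 − 313.3252·0.794933·0.744909 = 147.445382
B₀ = V₀ − E₀ = 381.9248 − 147.445382 = 234.479418
e^(−λT) = (B₀·e^(rT)/D − 0.5)/(1 − 0.5) = (234.4794·1.257967/313.3252 − 0.5)/0.5 = 0.88281958
λ = −ln(0.88281958)/6.3397 = 0.019659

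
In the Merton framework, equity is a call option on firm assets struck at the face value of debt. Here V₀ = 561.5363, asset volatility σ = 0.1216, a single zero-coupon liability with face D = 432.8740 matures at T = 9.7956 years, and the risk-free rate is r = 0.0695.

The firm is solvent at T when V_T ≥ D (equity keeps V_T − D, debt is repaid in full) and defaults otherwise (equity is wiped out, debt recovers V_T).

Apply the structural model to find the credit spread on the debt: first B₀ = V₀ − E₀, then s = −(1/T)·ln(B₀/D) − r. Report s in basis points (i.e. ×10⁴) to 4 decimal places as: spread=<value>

Apply the equity-as-call identities (strike 432.8740, horizon 9.7956 years):
d₁ = [ln(V₀/D) + (r + σ²/2)T] / (σ√T)
   = [ln(561.5363/432.8740) + (0.0695 + 0.5·0.1216²)·9.7956] / (0.1216·√9.7956)
   = [0.260230 + 0.753216] / 0.380583 = 2.662878
d₂ = d₁ − σ√T = 2.662878 − 0.380583 = 2.282296
N(d₁) = 0.996126,  N(d₂) = 0.988764,  e^(−rT) = 0.506215
E₀ = V₀·N(d₁) − D·e^(−rT)·N(d₂)
   = 561.5363·0.996126 − 432.8740·0.506215·0.988764 = 342.695915
B₀ = V₀ − E₀ = 561.5363 − 342.695915 = 218.840385
spread = −(1/T)·ln(B₀/D) − r = −(1/9.7956)·ln(218.840385/432.8740) − 0.0695 = 0.00013372
in basis points: 0.00013372 × 10⁴ = 1.3372 bp

spread=1.3372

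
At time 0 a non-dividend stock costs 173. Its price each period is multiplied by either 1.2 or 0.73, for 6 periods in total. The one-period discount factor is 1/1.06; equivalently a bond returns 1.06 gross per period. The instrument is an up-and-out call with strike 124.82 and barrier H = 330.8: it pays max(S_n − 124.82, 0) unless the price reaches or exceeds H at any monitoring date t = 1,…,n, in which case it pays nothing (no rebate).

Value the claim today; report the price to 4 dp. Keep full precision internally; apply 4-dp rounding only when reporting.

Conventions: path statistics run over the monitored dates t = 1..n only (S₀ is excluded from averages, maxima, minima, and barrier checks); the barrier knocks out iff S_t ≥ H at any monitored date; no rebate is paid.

price = 41.2714

Risk-neutral up-probability p* = (R−d)/(u−d) = (1.06−0.73)/(1.2−0.73) = 0.7021; the claim prices as the p*-weighted sum of path payoffs discounted by R^6.
Enumerate all 2^6 = 64 price paths (U = up ×1.2, D = down ×0.73); each path with k up-moves has probability p*^k·(1−p*)^(6−k).
DDDDDD: M=126.2900, payoff=0.0000, prob=0.000699
UDDDDD: M=207.6000, payoff=0.0000, prob=0.001647
DUDDDD: M=151.5480, payoff=0.0000, prob=0.001647
UUDDDD: M=249.1200, payoff=0.0000, prob=0.003881
DDUDDD: M=126.2900, payoff=0.0000, prob=0.001647
UDUDDD: M=207.6000, payoff=0.0000, prob=0.003881
DUUDDD: M=181.8576, payoff=0.0000, prob=0.003881
UUUDDD: M=298.9440, payoff=0.0000, prob=0.009148
DDDUDD: M=126.2900, payoff=0.0000, prob=0.001647
UDDUDD: M=207.6000, payoff=0.0000, prob=0.003881
DUDUDD: M=151.5480, payoff=0.0000, prob=0.003881
UUDUDD: M=249.1200, payoff=0.0000, prob=0.009148
DDUUDD: M=132.7560, payoff=0.0000, prob=0.003881
UDUUDD: M=218.2291, payoff=0.0000, prob=0.009148
DUUUDD: M=218.2291, payoff=0.0000, prob=0.009148
UUUUDD: M=358.7328, payoff=0.0000, prob=0.021564
DDDDUD: M=126.2900, payoff=0.0000, prob=0.001647
UDDDUD: M=207.6000, payoff=0.0000, prob=0.003881
DUDDUD: M=151.5480, payoff=0.0000, prob=0.003881
UUDDUD: M=249.1200, payoff=0.0000, prob=0.009148
DDUDUD: M=126.2900, payoff=0.0000, prob=0.003881
UDUDUD: M=207.6000, payoff=0.0000, prob=0.009148
DUUDUD: M=181.8576, payoff=0.0000, prob=0.009148
UUUDUD: M=298.9440, payoff=66.3487, prob=0.021564
DDDUUD: M=126.2900, payoff=0.0000, prob=0.003881
UDDUUD: M=207.6000, payoff=0.0000, prob=0.009148
DUDUUD: M=159.3073, payoff=0.0000, prob=0.009148
UUDUUD: M=261.8749, payoff=66.3487, prob=0.021564
DDUUUD: M=159.3073, payoff=0.0000, prob=0.009148
UDUUUD: M=261.8749, payoff=66.3487, prob=0.021564
DUUUUD: M=261.8749, payoff=66.3487, prob=0.021564
UUUUUD: M=430.4794, payoff=0.0000, prob=0.050829
DDDDDU: M=126.2900, payoff=0.0000, prob=0.001647
UDDDDU: M=207.6000, payoff=0.0000, prob=0.003881
DUDDDU: M=151.5480, payoff=0.0000, prob=0.003881
UUDDDU: M=249.1200, payoff=0.0000, prob=0.009148
DDUDDU: M=126.2900, payoff=0.0000, prob=0.003881
UDUDDU: M=207.6000, payoff=0.0000, prob=0.009148
DUUDDU: M=181.8576, payoff=0.0000, prob=0.009148
UUUDDU: M=298.9440, payoff=66.3487, prob=0.021564
DDDUDU: M=126.2900, payoff=0.0000, prob=0.003881
UDDUDU: M=207.6000, payoff=0.0000, prob=0.009148
DUDUDU: M=151.5480, payoff=0.0000, prob=0.009148
UUDUDU: M=249.1200, payoff=66.3487, prob=0.021564
DDUUDU: M=132.7560, payoff=0.0000, prob=0.009148
UDUUDU: M=218.2291, payoff=66.3487, prob=0.021564
DUUUDU: M=218.2291, payoff=66.3487, prob=0.021564
UUUUDU: M=358.7328, payoff=0.0000, prob=0.050829
DDDDUU: M=126.2900, payoff=0.0000, prob=0.003881
UDDDUU: M=207.6000, payoff=0.0000, prob=0.009148
DUDDUU: M=151.5480, payoff=0.0000, prob=0.009148
UUDDUU: M=249.1200, payoff=66.3487, prob=0.021564
DDUDUU: M=126.2900, payoff=0.0000, prob=0.009148
UDUDUU: M=207.6000, payoff=66.3487, prob=0.021564
DUUDUU: M=191.1687, payoff=66.3487, prob=0.021564
UUUDUU: M=314.2499, payoff=189.4299, prob=0.050829
DDDUUU: M=126.2900, payoff=0.0000, prob=0.009148
UDDUUU: M=207.6000, payoff=66.3487, prob=0.021564
DUDUUU: M=191.1687, payoff=66.3487, prob=0.021564
UUDUUU: M=314.2499, payoff=189.4299, prob=0.050829
DDUUUU: M=191.1687, payoff=66.3487, prob=0.021564
UDUUUU: M=314.2499, payoff=189.4299, prob=0.050829
DUUUUU: M=314.2499, payoff=189.4299, prob=0.050829
UUUUUU: M=516.5752, payoff=0.0000, prob=0.119811
Price = Σ prob·payoff / R^6 = 58.544245 / 1.418519 = 41.2714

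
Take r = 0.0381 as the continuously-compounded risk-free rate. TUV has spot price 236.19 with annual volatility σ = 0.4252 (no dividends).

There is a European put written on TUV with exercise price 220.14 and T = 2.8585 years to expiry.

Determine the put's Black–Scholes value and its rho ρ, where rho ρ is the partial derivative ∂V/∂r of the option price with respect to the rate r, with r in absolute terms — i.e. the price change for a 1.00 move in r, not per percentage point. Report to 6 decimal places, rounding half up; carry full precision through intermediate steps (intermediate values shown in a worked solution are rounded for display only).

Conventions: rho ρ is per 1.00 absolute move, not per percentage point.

σ√T = 0.4252·√2.8585 = 0.718890
d₁ = (ln(S/K) + (r+σ²/2)T) / (σ√T) = (ln(236.19/220.14) + (0.0381+0.4252²/2)·2.8585) / 0.718890 = (0.070373 + 0.367310) / 0.718890 = 0.608832
d₂ = d₁ − σ√T = 0.608832 − 0.718890 = -0.110058
e^{−rT} = 0.896812
N(−d₁) = 0.271318,  N(−d₂) = 0.543818
Put price V = K·e^{−rT}·N(−d₂) − S·N(−d₁) = 107.362913 − 64.082589 = 43.280324
ρ = −K·T·e^{−rT}·N(−d₂) = -306.896887

price = 43.280324
ρ = -306.896887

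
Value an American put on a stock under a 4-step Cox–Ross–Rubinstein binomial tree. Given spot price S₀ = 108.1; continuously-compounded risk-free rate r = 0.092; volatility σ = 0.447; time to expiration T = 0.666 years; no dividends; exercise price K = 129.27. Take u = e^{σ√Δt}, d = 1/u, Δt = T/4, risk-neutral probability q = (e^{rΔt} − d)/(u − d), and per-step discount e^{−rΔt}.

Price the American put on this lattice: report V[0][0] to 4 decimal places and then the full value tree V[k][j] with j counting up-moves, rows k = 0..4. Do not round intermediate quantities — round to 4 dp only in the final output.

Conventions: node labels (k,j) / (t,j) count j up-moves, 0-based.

params: Δt=0.16650 u=1.20009 d=0.83327 q=0.49661 e^(-rΔt)=0.98480
t_4 payoffs: 77.1539 54.2117 21.1700 0.0000 0.0000
k=3: node(3,0) S=62.5440 payoff=66.7260 vs cont=64.7610 → 66.7260 [stop]  node(3,1) S=90.0767 payoff=39.1933 vs cont=37.2283 → 39.1933 [stop]  node(3,2) S=129.7296 payoff=0.0000 vs cont=10.4948 → 10.4948 [wait]  node(3,3) S=186.8384 payoff=0.0000 vs cont=0.0000 → 0.0000 [wait]
k=2: node(2,0) S=75.0583 payoff=54.2117 vs cont=52.2466 → 54.2117 [stop]  node(2,1) S=108.1000 payoff=21.1700 vs cont=24.5623 → 24.5623 [wait]  node(2,2) S=155.6871 payoff=0.0000 vs cont=5.2027 → 5.2027 [wait]
k=1: node(1,0) S=90.0767 payoff=39.1933 vs cont=38.8873 → 39.1933 [stop]  node(1,1) S=129.7296 payoff=0.0000 vs cont=14.7209 → 14.7209 [wait]
k=0: node(0,0) S=108.1000 payoff=21.1700 vs cont=26.6291 → 26.6291 [wait]

price = 26.6291
tree:
26.6291
39.1933 14.7209
54.2117 24.5623 5.2027
66.7260 39.1933 10.4948 0.0000
77.1539 54.2117 21.1700 0.0000 0.0000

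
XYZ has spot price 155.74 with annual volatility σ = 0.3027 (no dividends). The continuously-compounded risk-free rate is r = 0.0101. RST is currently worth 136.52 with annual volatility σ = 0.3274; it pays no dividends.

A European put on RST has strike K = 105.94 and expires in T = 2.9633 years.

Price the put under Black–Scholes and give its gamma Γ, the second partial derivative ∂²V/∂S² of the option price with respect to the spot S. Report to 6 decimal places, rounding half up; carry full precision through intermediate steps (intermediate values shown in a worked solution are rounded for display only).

σ√T = 0.3274·√2.9633 = 0.563594
d₁ = (ln(S/K) + (r+σ²/2)T) / (σ√T) = (ln(136.52/105.94) + (0.0101+0.3274²/2)·2.9633) / 0.563594 = (0.253598 + 0.188749) / 0.563594 = 0.784868
d₂ = d₁ − σ√T = 0.784868 − 0.563594 = 0.221273
e^{−rT} = 0.970514
N(−d₁) = 0.216266,  N(−d₂) = 0.412440
Put price V = K·e^{−rT}·N(−d₂) − S·N(−d₁) = 42.405520 − 29.524583 = 12.880937
φ(d₁) = (1/√(2π))·e^{−d₁²/2} = 0.293186
Γ = φ(d₁) / (S·σ·√T) = 0.003810

price = 12.880937
Γ = 0.003810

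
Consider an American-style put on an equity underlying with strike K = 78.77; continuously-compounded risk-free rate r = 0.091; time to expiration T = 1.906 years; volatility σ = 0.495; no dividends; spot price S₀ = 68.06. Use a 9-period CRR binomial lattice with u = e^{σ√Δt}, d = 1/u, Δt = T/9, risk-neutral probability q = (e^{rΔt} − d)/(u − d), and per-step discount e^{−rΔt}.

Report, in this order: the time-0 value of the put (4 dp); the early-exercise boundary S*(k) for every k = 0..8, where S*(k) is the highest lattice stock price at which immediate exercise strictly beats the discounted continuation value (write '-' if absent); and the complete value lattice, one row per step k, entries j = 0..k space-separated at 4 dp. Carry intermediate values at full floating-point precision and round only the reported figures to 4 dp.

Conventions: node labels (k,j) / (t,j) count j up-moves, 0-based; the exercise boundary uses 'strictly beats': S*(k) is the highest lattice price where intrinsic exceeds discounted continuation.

price = 19.6118
boundary = - - 43.1550 34.3638 43.1550 34.3638 43.1550 54.1953 43.1550
tree:
19.6118
26.8084 12.7754
35.6150 18.5551 7.1658
44.4062 26.1510 11.2534 3.1235
51.4066 35.6150 17.1752 5.4322 0.8035
56.9809 44.4062 25.2954 9.2630 1.5925 0.0000
61.4196 51.4066 35.6150 15.3791 3.1563 0.0000 0.0000
64.9541 56.9809 44.4062 24.5747 6.2558 0.0000 0.0000 0.0000
67.7686 61.4196 51.4066 35.6150 12.3990 0.0000 0.0000 0.0000 0.0000
70.0097 64.9541 56.9809 44.4062 24.5747 0.0000 0.0000 0.0000 0.0000 0.0000

Δt=0.21178  u=1.25583  d=0.79629  q=0.48564  discount=0.98091
step 9 (expiry): payoffs max(K−S,0) = 70.0097 64.9541 56.9809 44.4062 24.5747 0.0000 0.0000 0.0000 0.0000 0.0000
step 8: (k=8,j=0): S=11.0014, K−S=67.7686, hold=66.2651 ⇒ V=67.7686 exercise | (k=8,j=1): S=17.3504, K−S=61.4196, hold=59.9161 ⇒ V=61.4196 exercise | (k=8,j=2): S=27.3634, K−S=51.4066, hold=49.9031 ⇒ V=51.4066 exercise | (k=8,j=3): S=43.1550, K−S=35.6150, hold=34.1115 ⇒ V=35.6150 exercise | (k=8,j=4): S=68.0600, K−S=10.7100, hold=12.3990 ⇒ V=12.3990 continue | (k=8,j=5): S=107.3378, K−S=0.0000, hold=0.0000 ⇒ V=0.0000 continue | (k=8,j=6): S=169.2831, K−S=0.0000, hold=0.0000 ⇒ V=0.0000 continue | (k=8,j=7): S=266.9773, K−S=0.0000, hold=0.0000 ⇒ V=0.0000 continue | (k=8,j=8): S=421.0513, K−S=0.0000, hold=0.0000 ⇒ V=0.0000 continue  boundary S*=43.1550
step 7: (k=7,j=0): S=13.8159, K−S=64.9541, hold=63.4506 ⇒ V=64.9541 exercise | (k=7,j=1): S=21.7891, K−S=56.9809, hold=55.4774 ⇒ V=56.9809 exercise | (k=7,j=2): S=34.3638, K−S=44.4062, hold=42.9027 ⇒ V=44.4062 exercise | (k=7,j=3): S=54.1953, K−S=24.5747, hold=23.8758 ⇒ V=24.5747 exercise | (k=7,j=4): S=85.4717, K−S=0.0000, hold=6.2558 ⇒ V=6.2558 continue | (k=7,j=5): S=134.7979, K−S=0.0000, hold=0.0000 ⇒ V=0.0000 continue | (k=7,j=6): S=212.5905, K−S=0.0000, hold=0.0000 ⇒ V=0.0000 continue | (k=7,j=7): S=335.2777, K−S=0.0000, hold=0.0000 ⇒ V=0.0000 continue  boundary S*=54.1953
step 6: (k=6,j=0): S=17.3504, K−S=61.4196, hold=59.9161 ⇒ V=61.4196 exercise | (k=6,j=1): S=27.3634, K−S=51.4066, hold=49.9031 ⇒ V=51.4066 exercise | (k=6,j=2): S=43.1550, K−S=35.6150, hold=34.1115 ⇒ V=35.6150 exercise | (k=6,j=3): S=68.0600, K−S=10.7100, hold=15.3791 ⇒ V=15.3791 continue | (k=6,j=4): S=107.3378, K−S=0.0000, hold=3.1563 ⇒ V=3.1563 continue | (k=6,j=5): S=169.2831, K−S=0.0000, hold=0.0000 ⇒ V=0.0000 continue | (k=6,j=6): S=266.9773, K−S=0.0000, hold=0.0000 ⇒ V=0.0000 continue  boundary S*=43.1550
step 5: (k=5,j=0): S=21.7891, K−S=56.9809, hold=55.4774 ⇒ V=56.9809 exercise | (k=5,j=1): S=34.3638, K−S=44.4062, hold=42.9027 ⇒ V=44.4062 exercise | (k=5,j=2): S=54.1953, K−S=24.5747, hold=25.2954 ⇒ V=25.2954 continue | (k=5,j=3): S=85.4717, K−S=0.0000, hold=9.2630 ⇒ V=9.2630 continue | (k=5,j=4): S=134.7979, K−S=0.0000, hold=1.5925 ⇒ V=1.5925 continue | (k=5,j=5): S=212.5905, K−S=0.0000, hold=0.0000 ⇒ V=0.0000 continue  boundary S*=34.3638
step 4: (k=4,j=0): S=27.3634, K−S=51.4066, hold=49.9031 ⇒ V=51.4066 exercise | (k=4,j=1): S=43.1550, K−S=35.6150, hold=34.4548 ⇒ V=35.6150 exercise | (k=4,j=2): S=68.0600, K−S=10.7100, hold=17.1752 ⇒ V=17.1752 continue | (k=4,j=3): S=107.3378, K−S=0.0000, hold=5.4322 ⇒ V=5.4322 continue | (k=4,j=4): S=169.2831, K−S=0.0000, hold=0.8035 ⇒ V=0.8035 continue  boundary S*=43.1550
step 3: (k=3,j=0): S=34.3638, K−S=44.4062, hold=42.9027 ⇒ V=44.4062 exercise | (k=3,j=1): S=54.1953, K−S=24.5747, hold=26.1510 ⇒ V=26.1510 continue | (k=3,j=2): S=85.4717, K−S=0.0000, hold=11.2534 ⇒ V=11.2534 continue | (k=3,j=3): S=134.7979, K−S=0.0000, hold=3.1235 ⇒ V=3.1235 continue  boundary S*=34.3638
step 2: (k=2,j=0): S=43.1550, K−S=35.6150, hold=34.8624 ⇒ V=35.6150 exercise | (k=2,j=1): S=68.0600, K−S=10.7100, hold=18.5551 ⇒ V=18.5551 continue | (k=2,j=2): S=107.3378, K−S=0.0000, hold=7.1658 ⇒ V=7.1658 continue  boundary S*=43.1550
step 1: (k=1,j=0): S=54.1953, K−S=24.5747, hold=26.8084 ⇒ V=26.8084 continue | (k=1,j=1): S=85.4717, K−S=0.0000, hold=12.7754 ⇒ V=12.7754 continue  boundary S*=-
step 0: (k=0,j=0): S=68.0600, K−S=10.7100, hold=19.6118 ⇒ V=19.6118 continue  boundary S*=-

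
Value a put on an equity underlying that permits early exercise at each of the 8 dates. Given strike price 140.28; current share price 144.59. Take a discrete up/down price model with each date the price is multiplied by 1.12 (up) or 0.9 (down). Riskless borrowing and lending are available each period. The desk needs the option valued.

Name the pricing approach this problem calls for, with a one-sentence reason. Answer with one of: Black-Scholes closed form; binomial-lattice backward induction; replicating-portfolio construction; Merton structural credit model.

framework: binomial-lattice backward induction

Key observation: with exercise allowed before expiry on a discrete up/down model (8 steps from spot 144.59), the strike-140.28 put's value must be rolled back through the tree testing early exercise at each node.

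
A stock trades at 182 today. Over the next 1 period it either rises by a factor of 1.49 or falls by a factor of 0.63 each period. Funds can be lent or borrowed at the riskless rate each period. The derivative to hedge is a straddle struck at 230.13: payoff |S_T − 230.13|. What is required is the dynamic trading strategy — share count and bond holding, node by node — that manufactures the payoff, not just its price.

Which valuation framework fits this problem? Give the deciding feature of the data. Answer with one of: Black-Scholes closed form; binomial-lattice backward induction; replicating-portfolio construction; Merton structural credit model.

Key observation: since the answer must list Δ and B at each node of the 1.49/0.63 lattice on 182, the replicating-portfolio method — solving the two-state system at every node — is the one that applies.

framework: replicating-portfolio construction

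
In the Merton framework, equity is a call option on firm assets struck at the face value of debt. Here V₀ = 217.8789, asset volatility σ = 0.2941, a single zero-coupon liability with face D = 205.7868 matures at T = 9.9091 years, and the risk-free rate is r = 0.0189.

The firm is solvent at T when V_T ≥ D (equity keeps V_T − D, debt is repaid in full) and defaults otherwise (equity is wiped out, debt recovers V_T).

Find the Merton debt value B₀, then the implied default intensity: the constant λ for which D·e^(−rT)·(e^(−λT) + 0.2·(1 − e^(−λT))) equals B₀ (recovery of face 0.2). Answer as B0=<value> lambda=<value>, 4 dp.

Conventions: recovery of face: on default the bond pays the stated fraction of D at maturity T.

B0=122.7754 lambda=0.0436

Equity is a call on the firm's assets struck at D = 205.7868:
d₁ = [ln(V₀/D) + (r + σ²/2)T] / (σ√T)
   = [ln(217.8789/205.7868) + (0.0189 + 0.5·0.2941²)·9.9091] / (0.2941·√9.9091)
   = [0.057099 + 0.615825] / 0.925789 = 0.726865
d₂ = d₁ − σ√T = 0.726865 − 0.925789 = -0.198924
N(d₁) = 0.766346,  N(d₂) = 0.421161,  e^(−rT) = 0.829210
E₀ = V₀·N(d₁) − D·e^(−rT)·N(d₂)
   = 217.8789·0.766346 − 205.7868·0.829210·0.421161 = 95.103450
B₀ = V₀ − E₀ = 217.8789 − 95.103450 = 122.775450
e^(−λT) = (B₀·e^(rT)/D − 0.2)/(1 − 0.2) = (122.7754·1.205967/205.7868 − 0.2)/0.8 = 0.64937206
λ = −ln(0.64937206)/9.9091 = 0.043571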